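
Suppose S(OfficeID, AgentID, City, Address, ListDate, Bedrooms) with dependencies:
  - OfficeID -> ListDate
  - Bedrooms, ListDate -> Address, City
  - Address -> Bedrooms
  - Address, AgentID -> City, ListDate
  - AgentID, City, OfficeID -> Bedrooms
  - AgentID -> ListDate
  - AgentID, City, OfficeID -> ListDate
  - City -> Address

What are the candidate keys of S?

Attributes never on any right-hand side: {AgentID, OfficeID} — every candidate key must contain all of them.
{Address, AgentID, OfficeID}⁺ = {Address, AgentID, Bedrooms, City, ListDate, OfficeID}, which is every attribute, so {Address, AgentID, OfficeID} is a candidate key.
{AgentID, Bedrooms, OfficeID}⁺ = {Address, AgentID, Bedrooms, City, ListDate, OfficeID}, which is every attribute, so {AgentID, Bedrooms, OfficeID} is a candidate key.
{AgentID, City, OfficeID}⁺ = {Address, AgentID, Bedrooms, City, ListDate, OfficeID}, which is every attribute, so {AgentID, City, OfficeID} is a candidate key.
No proper subset of any of these is a key, and no other minimal superkey exists.

{Address, AgentID, OfficeID}, {AgentID, Bedrooms, OfficeID}, {AgentID, City, OfficeID}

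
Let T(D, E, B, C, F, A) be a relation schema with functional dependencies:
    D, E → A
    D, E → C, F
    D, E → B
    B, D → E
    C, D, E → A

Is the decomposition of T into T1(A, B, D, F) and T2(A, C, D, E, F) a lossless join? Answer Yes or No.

Common attributes: {A, D, F}; their closure is {A, D, F}.
T1 ⊄ {A, D, F} and T2 ⊄ {A, D, F}, so the split is lossy.

No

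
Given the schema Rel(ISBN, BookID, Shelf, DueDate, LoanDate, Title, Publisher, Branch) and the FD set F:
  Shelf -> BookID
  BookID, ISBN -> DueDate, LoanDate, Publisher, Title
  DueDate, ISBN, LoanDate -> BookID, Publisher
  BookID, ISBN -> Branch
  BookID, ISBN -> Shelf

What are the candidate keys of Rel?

{BookID, ISBN}, {DueDate, ISBN, LoanDate}, {ISBN, Shelf}

No FD produces {ISBN}, so it must be in every candidate key.
{BookID, ISBN}⁺ = {BookID, Branch, DueDate, ISBN, LoanDate, Publisher, Shelf, Title}, which is every attribute, so {BookID, ISBN} is a candidate key.
{ISBN, Shelf}⁺ = {BookID, Branch, DueDate, ISBN, LoanDate, Publisher, Shelf, Title}, which is every attribute, so {ISBN, Shelf} is a candidate key.
{DueDate, ISBN, LoanDate}⁺ = {BookID, Branch, DueDate, ISBN, LoanDate, Publisher, Shelf, Title}, which is every attribute, so {DueDate, ISBN, LoanDate} is a candidate key.
These are minimal and exhaustive — every other superkey contains one of them.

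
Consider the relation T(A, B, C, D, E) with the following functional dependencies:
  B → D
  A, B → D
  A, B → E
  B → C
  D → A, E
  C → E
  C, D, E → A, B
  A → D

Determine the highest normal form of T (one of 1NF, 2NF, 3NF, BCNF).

Candidate keys: {A, C}, {B}, {C, D}. Prime attributes: {A, B, C, D}.
For D → A, E we have {D}⁺ = {A, D, E}; {D} is not a superkey, so BCNF fails.
D → A, E has non-prime {E} on the right and a non-superkey on the left, so 3NF fails.
Since {A} ⊂ {A, C} and {A}⁺ ⊇ {E} with {E} non-prime, there is a partial dependency; 2NF fails.

1NF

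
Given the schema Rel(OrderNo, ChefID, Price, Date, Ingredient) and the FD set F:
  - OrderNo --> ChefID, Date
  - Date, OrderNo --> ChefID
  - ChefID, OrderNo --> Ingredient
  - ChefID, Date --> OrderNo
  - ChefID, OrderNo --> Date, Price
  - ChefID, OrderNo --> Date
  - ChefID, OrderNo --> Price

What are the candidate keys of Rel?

Closure of {OrderNo} is {ChefID, Date, Ingredient, OrderNo, Price}, the whole schema; {OrderNo} is a candidate key.
Closure of {ChefID, Date} is {ChefID, Date, Ingredient, OrderNo, Price}, the whole schema; {ChefID, Date} is a candidate key.
Any other superkey properly contains one of these, so there are no further candidate keys.

{ChefID, Date}, {OrderNo}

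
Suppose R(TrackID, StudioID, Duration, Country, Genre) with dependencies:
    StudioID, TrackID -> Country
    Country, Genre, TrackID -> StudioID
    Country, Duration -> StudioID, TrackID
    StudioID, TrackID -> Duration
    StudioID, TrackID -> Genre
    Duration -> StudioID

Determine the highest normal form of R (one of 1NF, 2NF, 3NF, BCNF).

3NF

Candidate keys: {Country, Duration}, {Country, Genre, TrackID}, {Duration, TrackID}, {StudioID, TrackID}. Prime attributes: {Country, Duration, Genre, StudioID, TrackID}.
Duration -> StudioID: {Duration}⁺ = {Duration, StudioID}, which is not all of the attributes, so the left side is not a superkey — BCNF is violated.
Since {StudioID} ⊆ prime attributes and every other non-superkey FD also has a prime right side, the schema is in 3NF.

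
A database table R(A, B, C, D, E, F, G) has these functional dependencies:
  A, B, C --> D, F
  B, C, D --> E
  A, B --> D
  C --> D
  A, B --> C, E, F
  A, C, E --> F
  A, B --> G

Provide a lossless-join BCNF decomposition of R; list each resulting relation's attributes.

Candidate key of the original relation: {A, B}.
{A, B, C, D, E, F, G}: {B, C, D} determines {B, C, D, E} here but is not a superkey — split on B, C, D --> E, giving {B, C, D, E} and {A, B, C, D, F, G}.
{B, C, D, E}: {C} determines {C, D} here but is not a superkey — split on C --> D, giving {C, D} and {B, C, E}.
{C, D} is in BCNF.
{B, C, E} is in BCNF.
{A, B, C, D, F, G}: {C} determines {C, D} here but is not a superkey — split on C --> D, giving {C, D} and {A, B, C, F, G}.
{C, D} is in BCNF.
{A, B, C, F, G} is in BCNF.

{A, B, C, F, G}; {B, C, E}; {C, D}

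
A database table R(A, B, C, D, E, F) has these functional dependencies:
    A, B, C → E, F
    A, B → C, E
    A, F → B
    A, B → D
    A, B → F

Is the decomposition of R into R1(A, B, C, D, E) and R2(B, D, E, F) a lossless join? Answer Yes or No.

The shared attributes are {B, D, E} and {B, D, E}⁺ = {B, D, E}.
R1 ⊄ {B, D, E} and R2 ⊄ {B, D, E}, so the split is lossy.

No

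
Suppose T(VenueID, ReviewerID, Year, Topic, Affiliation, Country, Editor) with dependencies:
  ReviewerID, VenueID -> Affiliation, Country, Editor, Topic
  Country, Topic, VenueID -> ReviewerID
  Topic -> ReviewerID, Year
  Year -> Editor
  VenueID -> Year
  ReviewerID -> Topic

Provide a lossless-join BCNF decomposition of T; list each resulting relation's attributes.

Candidate keys of the original relation: {ReviewerID, VenueID}, {Topic, VenueID}.
Within {Affiliation, Country, Editor, ReviewerID, Topic, VenueID, Year}: {Topic}⁺ ∩ {Affiliation, Country, Editor, ReviewerID, Topic, VenueID, Year} = {Editor, ReviewerID, Topic, Year}, not the whole set, so Topic -> Editor, ReviewerID, Year violates BCNF; decompose into {Editor, ReviewerID, Topic, Year} and {Affiliation, Country, Topic, VenueID}.
Within {Editor, ReviewerID, Topic, Year}: {Year}⁺ ∩ {Editor, ReviewerID, Topic, Year} = {Editor, Year}, not the whole set, so Year -> Editor violates BCNF; decompose into {Editor, Year} and {ReviewerID, Topic, Year}.
{Editor, Year} is in BCNF.
{ReviewerID, Topic, Year} is in BCNF.
{Affiliation, Country, Topic, VenueID} is in BCNF.

{Affiliation, Country, Topic, VenueID}; {Editor, Year}; {ReviewerID, Topic, Year}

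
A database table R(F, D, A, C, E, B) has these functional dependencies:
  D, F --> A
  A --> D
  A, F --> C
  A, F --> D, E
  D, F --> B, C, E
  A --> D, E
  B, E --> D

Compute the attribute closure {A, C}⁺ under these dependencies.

{A, C, D, E}

Start with {A, C}.
A --> D applies; add {D} → now {A, C, D}.
A --> D, E applies; add {E} → now {A, C, D, E}.
No further FD applies.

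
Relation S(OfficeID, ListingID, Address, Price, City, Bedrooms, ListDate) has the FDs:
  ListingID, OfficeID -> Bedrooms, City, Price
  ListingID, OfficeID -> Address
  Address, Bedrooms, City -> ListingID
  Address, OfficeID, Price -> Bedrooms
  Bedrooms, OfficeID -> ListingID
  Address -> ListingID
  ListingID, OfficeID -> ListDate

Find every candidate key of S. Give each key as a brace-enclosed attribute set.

Attributes never on any right-hand side: {OfficeID} — every candidate key must contain it.
{Address, OfficeID} is a candidate key since {Address, OfficeID}⁺ = {Address, Bedrooms, City, ListDate, ListingID, OfficeID, Price} covers every attribute.
{Bedrooms, OfficeID} is a candidate key since {Bedrooms, OfficeID}⁺ = {Address, Bedrooms, City, ListDate, ListingID, OfficeID, Price} covers every attribute.
{ListingID, OfficeID} is a candidate key since {ListingID, OfficeID}⁺ = {Address, Bedrooms, City, ListDate, ListingID, OfficeID, Price} covers every attribute.
No proper subset of any of these is a key, and no other minimal superkey exists.

{Address, OfficeID}, {Bedrooms, OfficeID}, {ListingID, OfficeID}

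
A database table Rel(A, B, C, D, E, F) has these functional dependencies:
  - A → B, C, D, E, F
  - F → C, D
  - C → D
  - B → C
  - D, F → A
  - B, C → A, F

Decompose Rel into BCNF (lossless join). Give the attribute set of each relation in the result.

Candidate keys of the original relation: {A}, {B}, {F}.
Within {A, B, C, D, E, F}: {C}⁺ ∩ {A, B, C, D, E, F} = {C, D}, not the whole set, so C → D violates BCNF; decompose into {C, D} and {A, B, C, E, F}.
{C, D} is in BCNF.
{A, B, C, E, F} is in BCNF.

{A, B, C, E, F}; {C, D}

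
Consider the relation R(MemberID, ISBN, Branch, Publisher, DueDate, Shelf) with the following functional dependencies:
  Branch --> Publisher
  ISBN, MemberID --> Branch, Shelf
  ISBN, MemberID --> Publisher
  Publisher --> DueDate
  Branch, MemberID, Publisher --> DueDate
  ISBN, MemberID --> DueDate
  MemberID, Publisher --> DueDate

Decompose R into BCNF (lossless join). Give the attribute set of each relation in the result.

Candidate key of the original relation: {ISBN, MemberID}.
Within {Branch, DueDate, ISBN, MemberID, Publisher, Shelf}: {Branch}⁺ ∩ {Branch, DueDate, ISBN, MemberID, Publisher, Shelf} = {Branch, DueDate, Publisher}, not the whole set, so Branch --> DueDate, Publisher violates BCNF; decompose into {Branch, DueDate, Publisher} and {Branch, ISBN, MemberID, Shelf}.
Within {Branch, DueDate, Publisher}: {Publisher}⁺ ∩ {Branch, DueDate, Publisher} = {DueDate, Publisher}, not the whole set, so Publisher --> DueDate violates BCNF; decompose into {DueDate, Publisher} and {Branch, Publisher}.
{DueDate, Publisher}: every determinant is a superkey — BCNF.
{Branch, Publisher}: every determinant is a superkey — BCNF.
{Branch, ISBN, MemberID, Shelf}: every determinant is a superkey — BCNF.

{Branch, ISBN, MemberID, Shelf}; {Branch, Publisher}; {DueDate, Publisher}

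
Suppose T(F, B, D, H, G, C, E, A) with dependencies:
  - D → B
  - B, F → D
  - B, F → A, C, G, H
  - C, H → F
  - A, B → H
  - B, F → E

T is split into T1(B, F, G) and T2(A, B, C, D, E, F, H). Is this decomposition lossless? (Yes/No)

T1 ∩ T2 = {B, F}; its closure under F is {A, B, C, D, E, F, G, H}.
This includes all of T1, so the common attributes are a superkey of T1 — the join is lossless.

Yes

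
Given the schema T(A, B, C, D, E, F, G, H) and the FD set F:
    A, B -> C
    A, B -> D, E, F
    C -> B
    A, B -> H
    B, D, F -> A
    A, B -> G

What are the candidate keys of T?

Closure of {A, B} is {A, B, C, D, E, F, G, H}, the whole schema; {A, B} is a candidate key.
Closure of {A, C} is {A, B, C, D, E, F, G, H}, the whole schema; {A, C} is a candidate key.
Closure of {B, D, F} is {A, B, C, D, E, F, G, H}, the whole schema; {B, D, F} is a candidate key.
Closure of {C, D, F} is {A, B, C, D, E, F, G, H}, the whole schema; {C, D, F} is a candidate key.
These are minimal and exhaustive — every other superkey contains one of them.

{A, B}, {A, C}, {B, D, F}, {C, D, F}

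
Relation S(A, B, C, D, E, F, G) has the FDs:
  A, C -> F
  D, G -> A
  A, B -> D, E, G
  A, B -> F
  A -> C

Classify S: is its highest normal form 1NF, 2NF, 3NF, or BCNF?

Candidate keys: {A, B}, {B, D, G}. Prime attributes: {A, B, D, G}.
For A, C -> F we have {A, C}⁺ = {A, C, F}; {A, C} is not a superkey, so BCNF fails.
A, C -> F determines the non-prime attribute {F} from a non-superkey — 3NF is violated.
{A} is a proper subset of the key {A, B}, and {A}⁺ contains the non-prime attributes {C, F} — a partial dependency, so 2NF is violated.

1NF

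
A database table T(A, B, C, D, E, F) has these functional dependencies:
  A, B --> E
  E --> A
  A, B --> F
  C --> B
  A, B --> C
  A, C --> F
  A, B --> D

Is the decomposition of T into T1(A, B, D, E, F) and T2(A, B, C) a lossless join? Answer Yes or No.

Common attributes: {A, B}; their closure is {A, B, C, D, E, F}.
Since T1 ⊆ {A, B, C, D, E, F}, the intersection is a superkey of T1; the decomposition is lossless.

Yes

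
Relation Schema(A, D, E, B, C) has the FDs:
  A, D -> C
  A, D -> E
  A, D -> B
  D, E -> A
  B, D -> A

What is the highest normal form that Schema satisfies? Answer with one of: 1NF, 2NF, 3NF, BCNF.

Candidate keys: {A, D}, {B, D}, {D, E}. Prime attributes: {A, B, D, E}.
Each dependency's left side is a superkey — BCNF holds.

BCNF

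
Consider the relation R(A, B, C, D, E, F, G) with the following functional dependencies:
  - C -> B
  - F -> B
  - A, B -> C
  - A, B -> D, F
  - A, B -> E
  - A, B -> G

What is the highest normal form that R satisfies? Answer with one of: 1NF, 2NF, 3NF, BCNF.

Candidate keys: {A, B}, {A, C}, {A, F}. Prime attributes: {A, B, C, F}.
C -> B breaks BCNF: {C}⁺ = {B, C}, so {C} is not a superkey.
Since {B} ⊆ prime attributes and every other non-superkey FD also has a prime right side, the schema is in 3NF.

3NF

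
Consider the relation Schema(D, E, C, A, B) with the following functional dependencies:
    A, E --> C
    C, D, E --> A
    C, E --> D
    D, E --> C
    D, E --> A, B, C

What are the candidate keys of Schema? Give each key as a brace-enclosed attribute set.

{A, E}, {C, E}, {D, E}

{E} never appears on the right of any FD, so every key must include it.
{A, E}⁺ = {A, B, C, D, E}, which is every attribute, so {A, E} is a candidate key.
{C, E}⁺ = {A, B, C, D, E}, which is every attribute, so {C, E} is a candidate key.
{D, E}⁺ = {A, B, C, D, E}, which is every attribute, so {D, E} is a candidate key.
These are minimal and exhaustive — every other superkey contains one of them.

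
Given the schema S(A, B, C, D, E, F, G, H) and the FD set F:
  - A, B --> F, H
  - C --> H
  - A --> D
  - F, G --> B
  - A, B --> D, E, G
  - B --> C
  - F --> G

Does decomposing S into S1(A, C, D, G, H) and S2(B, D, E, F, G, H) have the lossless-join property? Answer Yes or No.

Common attributes: {D, G, H}; their closure is {D, G, H}.
S1 ⊄ {D, G, H} and S2 ⊄ {D, G, H}, so the split is lossy.

No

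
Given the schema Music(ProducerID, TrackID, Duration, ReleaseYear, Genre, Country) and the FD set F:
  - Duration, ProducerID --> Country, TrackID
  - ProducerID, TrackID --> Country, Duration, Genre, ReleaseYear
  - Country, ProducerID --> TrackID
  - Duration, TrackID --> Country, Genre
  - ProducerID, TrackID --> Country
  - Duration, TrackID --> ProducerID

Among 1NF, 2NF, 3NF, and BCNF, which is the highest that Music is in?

Candidate keys: {Country, ProducerID}, {Duration, ProducerID}, {Duration, TrackID}, {ProducerID, TrackID}. Prime attributes: {Country, Duration, ProducerID, TrackID}.
The left-hand side of every FD is a superkey, so BCNF is satisfied.

BCNF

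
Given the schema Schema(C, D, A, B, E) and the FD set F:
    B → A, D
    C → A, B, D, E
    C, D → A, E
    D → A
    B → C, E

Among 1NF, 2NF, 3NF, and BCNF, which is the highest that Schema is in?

2NF

Candidate keys: {B}, {C}. Prime attributes: {B, C}.
For D → A we have {D}⁺ = {A, D}; {D} is not a superkey, so BCNF fails.
D → A has non-prime {A} on the right and a non-superkey on the left, so 3NF fails.
All keys have size 1, which rules out partial dependencies — 2NF is satisfied.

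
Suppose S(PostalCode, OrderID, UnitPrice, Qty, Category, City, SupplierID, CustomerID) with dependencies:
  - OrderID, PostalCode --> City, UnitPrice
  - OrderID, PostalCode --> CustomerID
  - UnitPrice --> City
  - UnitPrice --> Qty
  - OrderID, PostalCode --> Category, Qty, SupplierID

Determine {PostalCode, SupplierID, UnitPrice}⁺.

Start with {PostalCode, SupplierID, UnitPrice}.
UnitPrice --> City applies; add {City} → now {City, PostalCode, SupplierID, UnitPrice}.
UnitPrice --> Qty applies; add {Qty} → now {City, PostalCode, Qty, SupplierID, UnitPrice}.
No further FD applies.

{City, PostalCode, Qty, SupplierID, UnitPrice}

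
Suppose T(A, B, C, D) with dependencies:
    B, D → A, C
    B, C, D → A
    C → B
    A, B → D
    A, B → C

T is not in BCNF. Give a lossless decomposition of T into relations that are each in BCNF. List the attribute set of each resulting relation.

Candidate keys of the original relation: {A, B}, {A, C}, {B, D}, {C, D}.
{A, B, C, D}: {C} determines {B, C} here but is not a superkey — split on C → B, giving {B, C} and {A, C, D}.
{B, C} has no BCNF violation.
{A, C, D} has no BCNF violation.

{A, C, D}; {B, C}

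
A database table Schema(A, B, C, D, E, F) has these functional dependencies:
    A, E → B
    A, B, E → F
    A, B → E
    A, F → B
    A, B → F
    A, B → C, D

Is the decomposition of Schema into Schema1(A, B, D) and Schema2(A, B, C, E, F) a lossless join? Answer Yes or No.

The shared attributes are {A, B} and {A, B}⁺ = {A, B, C, D, E, F}.
Schema1 is contained in that closure, so Schema1 ∩ Schema2 → Schema1 holds and the join is lossless.

Yes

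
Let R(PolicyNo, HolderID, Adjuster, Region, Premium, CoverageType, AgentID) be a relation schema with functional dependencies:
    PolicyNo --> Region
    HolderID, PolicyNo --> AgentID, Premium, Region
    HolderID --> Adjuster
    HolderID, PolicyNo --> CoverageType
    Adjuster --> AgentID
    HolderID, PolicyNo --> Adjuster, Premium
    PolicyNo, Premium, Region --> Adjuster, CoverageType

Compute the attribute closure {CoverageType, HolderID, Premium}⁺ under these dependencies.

Start with {CoverageType, HolderID, Premium}.
HolderID --> Adjuster applies; add {Adjuster} → now {Adjuster, CoverageType, HolderID, Premium}.
Adjuster --> AgentID applies; add {AgentID} → now {Adjuster, AgentID, CoverageType, HolderID, Premium}.
No further FD applies.

{Adjuster, AgentID, CoverageType, HolderID, Premium}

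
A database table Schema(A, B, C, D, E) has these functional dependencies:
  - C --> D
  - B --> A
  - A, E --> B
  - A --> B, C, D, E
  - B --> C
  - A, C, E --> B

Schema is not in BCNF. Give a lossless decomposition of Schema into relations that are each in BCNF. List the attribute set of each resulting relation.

Candidate keys of the original relation: {A}, {B}.
{A, B, C, D, E}: {C} determines {C, D} here but is not a superkey — split on C --> D, giving {C, D} and {A, B, C, E}.
{C, D} has no BCNF violation.
{A, B, C, E} has no BCNF violation.

{A, B, C, E}; {C, D}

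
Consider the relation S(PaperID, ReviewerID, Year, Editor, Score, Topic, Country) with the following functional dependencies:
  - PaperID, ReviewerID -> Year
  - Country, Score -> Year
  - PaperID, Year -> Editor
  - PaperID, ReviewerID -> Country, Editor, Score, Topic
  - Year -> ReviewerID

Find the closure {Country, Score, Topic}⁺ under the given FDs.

{Country, ReviewerID, Score, Topic, Year}

Start with {Country, Score, Topic}.
Country, Score -> Year applies; add {Year} → now {Country, Score, Topic, Year}.
Year -> ReviewerID applies; add {ReviewerID} → now {Country, ReviewerID, Score, Topic, Year}.
No further FD applies.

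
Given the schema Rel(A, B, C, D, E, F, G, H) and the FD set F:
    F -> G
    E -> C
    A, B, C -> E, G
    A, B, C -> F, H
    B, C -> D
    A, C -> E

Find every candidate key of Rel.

No FD produces {A, B}, so they must be in every candidate key.
{A, B, C} is a candidate key since {A, B, C}⁺ = {A, B, C, D, E, F, G, H} covers every attribute.
{A, B, E} is a candidate key since {A, B, E}⁺ = {A, B, C, D, E, F, G, H} covers every attribute.
These are minimal and exhaustive — every other superkey contains one of them.

{A, B, C}, {A, B, E}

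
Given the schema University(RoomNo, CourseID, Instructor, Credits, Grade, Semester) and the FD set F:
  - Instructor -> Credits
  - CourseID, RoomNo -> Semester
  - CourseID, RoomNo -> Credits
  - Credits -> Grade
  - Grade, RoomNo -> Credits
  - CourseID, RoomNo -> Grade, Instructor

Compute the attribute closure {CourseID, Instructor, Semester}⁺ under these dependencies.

Start with {CourseID, Instructor, Semester}.
Instructor -> Credits applies; add {Credits} → now {CourseID, Credits, Instructor, Semester}.
Credits -> Grade applies; add {Grade} → now {CourseID, Credits, Grade, Instructor, Semester}.
No further FD applies.

{CourseID, Credits, Grade, Instructor, Semester}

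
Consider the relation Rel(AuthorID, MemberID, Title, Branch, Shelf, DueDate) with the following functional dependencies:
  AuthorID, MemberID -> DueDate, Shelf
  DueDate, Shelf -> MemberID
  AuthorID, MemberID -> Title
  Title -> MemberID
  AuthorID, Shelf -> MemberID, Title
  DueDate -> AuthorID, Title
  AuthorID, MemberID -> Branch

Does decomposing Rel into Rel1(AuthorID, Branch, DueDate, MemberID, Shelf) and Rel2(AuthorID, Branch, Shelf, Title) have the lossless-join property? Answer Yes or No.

Yes

Rel1 ∩ Rel2 = {AuthorID, Branch, Shelf}; its closure under F is {AuthorID, Branch, DueDate, MemberID, Shelf, Title}.
Rel1 is contained in that closure, so Rel1 ∩ Rel2 -> Rel1 holds and the join is lossless.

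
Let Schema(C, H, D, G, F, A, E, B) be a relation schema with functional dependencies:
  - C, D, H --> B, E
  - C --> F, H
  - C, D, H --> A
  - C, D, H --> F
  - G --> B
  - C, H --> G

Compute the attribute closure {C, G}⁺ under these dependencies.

Start with {C, G}.
C --> F, H applies; add {F, H} → now {C, F, G, H}.
G --> B applies; add {B} → now {B, C, F, G, H}.
No further FD applies.

{B, C, F, G, H}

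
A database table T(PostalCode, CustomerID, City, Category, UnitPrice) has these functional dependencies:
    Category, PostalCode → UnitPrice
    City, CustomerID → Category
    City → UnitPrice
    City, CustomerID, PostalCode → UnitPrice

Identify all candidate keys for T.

{City, CustomerID, PostalCode} never appear on the right of any FD, so every key must include all of them.
{City, CustomerID, PostalCode}⁺ = {Category, City, CustomerID, PostalCode, UnitPrice}, which is every attribute, so {City, CustomerID, PostalCode} is a candidate key.
No other minimal set has full closure, so this is the only candidate key.

{City, CustomerID, PostalCode}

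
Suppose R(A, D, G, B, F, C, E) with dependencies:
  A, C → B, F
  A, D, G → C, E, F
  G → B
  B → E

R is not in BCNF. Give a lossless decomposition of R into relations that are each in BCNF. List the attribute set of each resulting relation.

Candidate key of the original relation: {A, D, G}.
Within {A, B, C, D, E, F, G}: {A, C}⁺ ∩ {A, B, C, D, E, F, G} = {A, B, C, E, F}, not the whole set, so A, C → B, E, F violates BCNF; decompose into {A, B, C, E, F} and {A, C, D, G}.
Within {A, B, C, E, F}: {B}⁺ ∩ {A, B, C, E, F} = {B, E}, not the whole set, so B → E violates BCNF; decompose into {B, E} and {A, B, C, F}.
{B, E} is in BCNF.
{A, B, C, F} is in BCNF.
{A, C, D, G} is in BCNF.

{A, B, C, F}; {A, C, D, G}; {B, E}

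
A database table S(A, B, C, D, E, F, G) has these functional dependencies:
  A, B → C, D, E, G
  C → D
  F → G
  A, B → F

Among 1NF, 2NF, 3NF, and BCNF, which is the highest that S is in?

Candidate key: {A, B}. Prime attributes: {A, B}.
For C → D we have {C}⁺ = {C, D}; {C} is not a superkey, so BCNF fails.
C → D has non-prime {D} on the right and a non-superkey on the left, so 3NF fails.
No proper subset of a key has a non-prime attribute in its closure, so there is no partial dependency; 2NF holds.

2NF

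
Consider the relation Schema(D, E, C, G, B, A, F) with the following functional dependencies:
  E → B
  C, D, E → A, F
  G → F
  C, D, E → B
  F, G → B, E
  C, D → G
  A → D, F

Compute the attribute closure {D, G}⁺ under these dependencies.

{B, D, E, F, G}

Start with {D, G}.
G → F applies; add {F} → now {D, F, G}.
F, G → B, E applies; add {B, E} → now {B, D, E, F, G}.
No further FD applies.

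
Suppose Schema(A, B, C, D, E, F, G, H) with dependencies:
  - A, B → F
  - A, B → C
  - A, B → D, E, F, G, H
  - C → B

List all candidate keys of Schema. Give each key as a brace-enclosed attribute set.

No FD produces {A}, so it must be in every candidate key.
{A, B}⁺ = {A, B, C, D, E, F, G, H} — all of the relation — so {A, B} is a candidate key.
{A, C}⁺ = {A, B, C, D, E, F, G, H} — all of the relation — so {A, C} is a candidate key.
Any other superkey properly contains one of these, so there are no further candidate keys.

{A, B}, {A, C}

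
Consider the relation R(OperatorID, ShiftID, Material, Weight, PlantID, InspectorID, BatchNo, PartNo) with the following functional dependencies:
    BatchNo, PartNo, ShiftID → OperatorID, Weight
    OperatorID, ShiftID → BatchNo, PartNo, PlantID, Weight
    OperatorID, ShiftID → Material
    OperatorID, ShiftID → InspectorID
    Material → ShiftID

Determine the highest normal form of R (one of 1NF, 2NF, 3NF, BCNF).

3NF

Candidate keys: {BatchNo, Material, PartNo}, {BatchNo, PartNo, ShiftID}, {Material, OperatorID}, {OperatorID, ShiftID}. Prime attributes: {BatchNo, Material, OperatorID, PartNo, ShiftID}.
Material → ShiftID: {Material}⁺ = {Material, ShiftID}, which is not all of the attributes, so the left side is not a superkey — BCNF is violated.
Its right-hand attributes {ShiftID} are all prime, as are those of every other non-superkey FD — the relation is in 3NF.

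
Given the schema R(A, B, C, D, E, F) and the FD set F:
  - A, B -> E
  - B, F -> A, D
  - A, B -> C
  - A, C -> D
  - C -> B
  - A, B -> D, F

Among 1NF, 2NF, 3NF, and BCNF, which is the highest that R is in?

Candidate keys: {A, B}, {A, C}, {B, F}, {C, F}. Prime attributes: {A, B, C, F}.
C -> B: {C}⁺ = {B, C}, which is not all of the attributes, so the left side is not a superkey — BCNF is violated.
Its right-hand attributes {B} are all prime, as are those of every other non-superkey FD — the relation is in 3NF.

3NF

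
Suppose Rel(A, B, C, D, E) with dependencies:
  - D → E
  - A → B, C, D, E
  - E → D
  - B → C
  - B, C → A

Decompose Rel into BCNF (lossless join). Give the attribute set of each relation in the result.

{A, B, C, D}; {D, E}

Candidate keys of the original relation: {A}, {B}.
Within {A, B, C, D, E}: {D}⁺ ∩ {A, B, C, D, E} = {D, E}, not the whole set, so D → E violates BCNF; decompose into {D, E} and {A, B, C, D}.
{D, E} is in BCNF.
{A, B, C, D} is in BCNF.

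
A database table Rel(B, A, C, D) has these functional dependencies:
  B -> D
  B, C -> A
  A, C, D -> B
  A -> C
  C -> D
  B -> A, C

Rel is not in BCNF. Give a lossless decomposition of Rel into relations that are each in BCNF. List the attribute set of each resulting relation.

Candidate keys of the original relation: {A}, {B}.
Within {A, B, C, D}: {C}⁺ ∩ {A, B, C, D} = {C, D}, not the whole set, so C -> D violates BCNF; decompose into {C, D} and {A, B, C}.
{C, D} is in BCNF.
{A, B, C} is in BCNF.

{A, B, C}; {C, D}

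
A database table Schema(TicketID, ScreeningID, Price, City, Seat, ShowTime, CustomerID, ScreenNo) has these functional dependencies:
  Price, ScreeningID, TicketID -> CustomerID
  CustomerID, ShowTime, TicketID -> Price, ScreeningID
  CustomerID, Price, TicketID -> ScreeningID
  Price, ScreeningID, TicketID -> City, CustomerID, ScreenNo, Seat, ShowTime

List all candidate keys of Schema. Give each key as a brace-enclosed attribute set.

{CustomerID, Price, TicketID}, {CustomerID, ShowTime, TicketID}, {Price, ScreeningID, TicketID}

No FD produces {TicketID}, so it must be in every candidate key.
Closure of {CustomerID, Price, TicketID} is {City, CustomerID, Price, ScreenNo, ScreeningID, Seat, ShowTime, TicketID}, the whole schema; {CustomerID, Price, TicketID} is a candidate key.
Closure of {CustomerID, ShowTime, TicketID} is {City, CustomerID, Price, ScreenNo, ScreeningID, Seat, ShowTime, TicketID}, the whole schema; {CustomerID, ShowTime, TicketID} is a candidate key.
Closure of {Price, ScreeningID, TicketID} is {City, CustomerID, Price, ScreenNo, ScreeningID, Seat, ShowTime, TicketID}, the whole schema; {Price, ScreeningID, TicketID} is a candidate key.
Any other superkey properly contains one of these, so there are no further candidate keys.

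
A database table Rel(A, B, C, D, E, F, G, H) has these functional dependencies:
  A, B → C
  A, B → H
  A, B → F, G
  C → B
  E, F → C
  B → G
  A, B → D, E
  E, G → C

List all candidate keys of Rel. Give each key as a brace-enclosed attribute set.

{A, B}, {A, C}, {A, E, F}, {A, E, G}

Attributes never on any right-hand side: {A} — every candidate key must contain it.
{A, B} is a candidate key since {A, B}⁺ = {A, B, C, D, E, F, G, H} covers every attribute.
{A, C} is a candidate key since {A, C}⁺ = {A, B, C, D, E, F, G, H} covers every attribute.
{A, E, F} is a candidate key since {A, E, F}⁺ = {A, B, C, D, E, F, G, H} covers every attribute.
{A, E, G} is a candidate key since {A, E, G}⁺ = {A, B, C, D, E, F, G, H} covers every attribute.
These are minimal and exhaustive — every other superkey contains one of them.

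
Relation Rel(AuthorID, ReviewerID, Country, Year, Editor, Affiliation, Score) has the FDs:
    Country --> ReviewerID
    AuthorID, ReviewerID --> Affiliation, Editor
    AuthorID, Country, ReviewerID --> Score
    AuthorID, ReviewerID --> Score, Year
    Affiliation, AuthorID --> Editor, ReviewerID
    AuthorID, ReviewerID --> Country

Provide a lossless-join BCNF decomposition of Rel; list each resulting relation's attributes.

Candidate keys of the original relation: {Affiliation, AuthorID}, {AuthorID, Country}, {AuthorID, ReviewerID}.
In {Affiliation, AuthorID, Country, Editor, ReviewerID, Score, Year}, {Country} is not a superkey ({Country}⁺ restricted to this set is {Country, ReviewerID}), so split on Country --> ReviewerID into {Country, ReviewerID} and {Affiliation, AuthorID, Country, Editor, Score, Year}.
{Country, ReviewerID} has no BCNF violation.
{Affiliation, AuthorID, Country, Editor, Score, Year} has no BCNF violation.

{Affiliation, AuthorID, Country, Editor, Score, Year}; {Country, ReviewerID}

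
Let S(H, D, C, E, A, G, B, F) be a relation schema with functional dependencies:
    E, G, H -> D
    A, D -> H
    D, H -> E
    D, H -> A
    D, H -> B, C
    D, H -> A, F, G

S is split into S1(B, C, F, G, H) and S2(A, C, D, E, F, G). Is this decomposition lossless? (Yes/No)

The shared attributes are {C, F, G} and {C, F, G}⁺ = {C, F, G}.
Neither S1 nor S2 is contained in that closure, so the decomposition is lossy.

No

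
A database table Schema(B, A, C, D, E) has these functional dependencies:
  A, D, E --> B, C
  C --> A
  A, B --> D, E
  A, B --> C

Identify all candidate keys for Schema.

{A, B}, {A, D, E}, {B, C}, {C, D, E}

{A, B} is a candidate key since {A, B}⁺ = {A, B, C, D, E} covers every attribute.
{B, C} is a candidate key since {B, C}⁺ = {A, B, C, D, E} covers every attribute.
{A, D, E} is a candidate key since {A, D, E}⁺ = {A, B, C, D, E} covers every attribute.
{C, D, E} is a candidate key since {C, D, E}⁺ = {A, B, C, D, E} covers every attribute.
No proper subset of any of these is a key, and no other minimal superkey exists.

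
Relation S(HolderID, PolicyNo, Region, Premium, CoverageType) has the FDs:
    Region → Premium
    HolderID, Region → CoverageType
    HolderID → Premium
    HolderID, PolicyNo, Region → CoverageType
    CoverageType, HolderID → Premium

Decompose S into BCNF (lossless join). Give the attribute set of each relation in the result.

{CoverageType, HolderID, Region}; {HolderID, PolicyNo, Region}; {Premium, Region}

Candidate key of the original relation: {HolderID, PolicyNo, Region}.
Within {CoverageType, HolderID, PolicyNo, Premium, Region}: {Region}⁺ ∩ {CoverageType, HolderID, PolicyNo, Premium, Region} = {Premium, Region}, not the whole set, so Region → Premium violates BCNF; decompose into {Premium, Region} and {CoverageType, HolderID, PolicyNo, Region}.
{Premium, Region} has no BCNF violation.
Within {CoverageType, HolderID, PolicyNo, Region}: {HolderID, Region}⁺ ∩ {CoverageType, HolderID, PolicyNo, Region} = {CoverageType, HolderID, Region}, not the whole set, so HolderID, Region → CoverageType violates BCNF; decompose into {CoverageType, HolderID, Region} and {HolderID, PolicyNo, Region}.
{CoverageType, HolderID, Region} has no BCNF violation.
{HolderID, PolicyNo, Region} has no BCNF violation.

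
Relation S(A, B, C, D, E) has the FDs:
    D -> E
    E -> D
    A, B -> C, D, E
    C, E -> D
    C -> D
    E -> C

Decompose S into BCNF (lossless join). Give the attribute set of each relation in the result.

Candidate key of the original relation: {A, B}.
Within {A, B, C, D, E}: {D}⁺ ∩ {A, B, C, D, E} = {C, D, E}, not the whole set, so D -> C, E violates BCNF; decompose into {C, D, E} and {A, B, D}.
{C, D, E} has no BCNF violation.
{A, B, D} has no BCNF violation.

{A, B, D}; {C, D, E}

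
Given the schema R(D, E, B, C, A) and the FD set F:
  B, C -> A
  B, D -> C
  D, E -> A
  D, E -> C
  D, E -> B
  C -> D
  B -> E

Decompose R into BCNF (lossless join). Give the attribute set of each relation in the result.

Candidate keys of the original relation: {B, C}, {B, D}, {C, E}, {D, E}.
Within {A, B, C, D, E}: {C}⁺ ∩ {A, B, C, D, E} = {C, D}, not the whole set, so C -> D violates BCNF; decompose into {C, D} and {A, B, C, E}.
{C, D}: every determinant is a superkey — BCNF.
Within {A, B, C, E}: {B}⁺ ∩ {A, B, C, E} = {B, E}, not the whole set, so B -> E violates BCNF; decompose into {B, E} and {A, B, C}.
{B, E}: every determinant is a superkey — BCNF.
{A, B, C}: every determinant is a superkey — BCNF.

{A, B, C}; {B, E}; {C, D}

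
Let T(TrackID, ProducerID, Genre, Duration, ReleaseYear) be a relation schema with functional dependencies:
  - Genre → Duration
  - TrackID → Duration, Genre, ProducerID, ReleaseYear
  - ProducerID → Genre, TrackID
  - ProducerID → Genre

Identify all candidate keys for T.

{ProducerID}⁺ = {Duration, Genre, ProducerID, ReleaseYear, TrackID} — all of the relation — so {ProducerID} is a candidate key.
{TrackID}⁺ = {Duration, Genre, ProducerID, ReleaseYear, TrackID} — all of the relation — so {TrackID} is a candidate key.
Any other superkey properly contains one of these, so there are no further candidate keys.

{ProducerID}, {TrackID}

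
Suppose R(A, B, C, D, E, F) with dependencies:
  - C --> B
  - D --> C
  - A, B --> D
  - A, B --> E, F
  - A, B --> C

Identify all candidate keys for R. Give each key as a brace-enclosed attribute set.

No FD produces {A}, so it must be in every candidate key.
{A, B} is a candidate key since {A, B}⁺ = {A, B, C, D, E, F} covers every attribute.
{A, C} is a candidate key since {A, C}⁺ = {A, B, C, D, E, F} covers every attribute.
{A, D} is a candidate key since {A, D}⁺ = {A, B, C, D, E, F} covers every attribute.
No proper subset of any of these is a key, and no other minimal superkey exists.

{A, B}, {A, C}, {A, D}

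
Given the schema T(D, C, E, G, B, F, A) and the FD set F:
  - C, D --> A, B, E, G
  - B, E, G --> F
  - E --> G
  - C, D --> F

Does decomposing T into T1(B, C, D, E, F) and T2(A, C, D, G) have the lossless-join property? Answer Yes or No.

Yes

Common attributes: {C, D}; their closure is {A, B, C, D, E, F, G}.
T1 is contained in that closure, so T1 ∩ T2 --> T1 holds and the join is lossless.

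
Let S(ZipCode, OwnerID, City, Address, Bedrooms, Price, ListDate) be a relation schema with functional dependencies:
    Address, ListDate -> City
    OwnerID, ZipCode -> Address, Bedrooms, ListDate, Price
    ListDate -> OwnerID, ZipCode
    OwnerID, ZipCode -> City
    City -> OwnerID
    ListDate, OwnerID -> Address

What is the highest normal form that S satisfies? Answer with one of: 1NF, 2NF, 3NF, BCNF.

Candidate keys: {City, ZipCode}, {ListDate}, {OwnerID, ZipCode}. Prime attributes: {City, ListDate, OwnerID, ZipCode}.
For City -> OwnerID we have {City}⁺ = {City, OwnerID}; {City} is not a superkey, so BCNF fails.
Since {OwnerID} ⊆ prime attributes and every other non-superkey FD also has a prime right side, the schema is in 3NF.

3NF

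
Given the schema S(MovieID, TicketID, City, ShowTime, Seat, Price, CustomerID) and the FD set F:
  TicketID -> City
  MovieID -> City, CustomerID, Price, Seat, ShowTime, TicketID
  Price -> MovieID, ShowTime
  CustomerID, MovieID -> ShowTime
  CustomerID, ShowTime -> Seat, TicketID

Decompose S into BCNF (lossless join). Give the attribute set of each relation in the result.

Candidate keys of the original relation: {MovieID}, {Price}.
Within {City, CustomerID, MovieID, Price, Seat, ShowTime, TicketID}: {TicketID}⁺ ∩ {City, CustomerID, MovieID, Price, Seat, ShowTime, TicketID} = {City, TicketID}, not the whole set, so TicketID -> City violates BCNF; decompose into {City, TicketID} and {CustomerID, MovieID, Price, Seat, ShowTime, TicketID}.
{City, TicketID} is in BCNF.
Within {CustomerID, MovieID, Price, Seat, ShowTime, TicketID}: {CustomerID, ShowTime}⁺ ∩ {CustomerID, MovieID, Price, Seat, ShowTime, TicketID} = {CustomerID, Seat, ShowTime, TicketID}, not the whole set, so CustomerID, ShowTime -> Seat, TicketID violates BCNF; decompose into {CustomerID, Seat, ShowTime, TicketID} and {CustomerID, MovieID, Price, ShowTime}.
{CustomerID, Seat, ShowTime, TicketID} is in BCNF.
{CustomerID, MovieID, Price, ShowTime} is in BCNF.

{City, TicketID}; {CustomerID, MovieID, Price, ShowTime}; {CustomerID, Seat, ShowTime, TicketID}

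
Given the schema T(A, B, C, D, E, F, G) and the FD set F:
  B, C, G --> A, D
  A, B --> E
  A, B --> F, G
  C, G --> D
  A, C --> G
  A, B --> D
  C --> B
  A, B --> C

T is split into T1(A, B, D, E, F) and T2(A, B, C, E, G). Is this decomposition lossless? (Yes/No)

Yes

Common attributes: {A, B, E}; their closure is {A, B, C, D, E, F, G}.
Since T1 ⊆ {A, B, C, D, E, F, G}, the intersection is a superkey of T1; the decomposition is lossless.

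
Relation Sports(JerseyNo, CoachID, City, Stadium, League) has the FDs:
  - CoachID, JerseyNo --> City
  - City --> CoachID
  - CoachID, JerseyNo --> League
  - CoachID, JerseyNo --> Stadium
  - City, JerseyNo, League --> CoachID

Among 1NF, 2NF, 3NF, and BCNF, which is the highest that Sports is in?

3NF

Candidate keys: {City, JerseyNo}, {CoachID, JerseyNo}. Prime attributes: {City, CoachID, JerseyNo}.
City --> CoachID breaks BCNF: {City}⁺ = {City, CoachID}, so {City} is not a superkey.
Since {CoachID} ⊆ prime attributes and every other non-superkey FD also has a prime right side, the schema is in 3NF.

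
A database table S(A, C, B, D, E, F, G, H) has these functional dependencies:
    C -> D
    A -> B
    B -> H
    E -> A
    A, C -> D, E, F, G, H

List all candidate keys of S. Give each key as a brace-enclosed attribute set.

{A, C}, {C, E}

{C} never appears on the right of any FD, so every key must include it.
{A, C}⁺ = {A, B, C, D, E, F, G, H}, which is every attribute, so {A, C} is a candidate key.
{C, E}⁺ = {A, B, C, D, E, F, G, H}, which is every attribute, so {C, E} is a candidate key.
These are minimal and exhaustive — every other superkey contains one of them.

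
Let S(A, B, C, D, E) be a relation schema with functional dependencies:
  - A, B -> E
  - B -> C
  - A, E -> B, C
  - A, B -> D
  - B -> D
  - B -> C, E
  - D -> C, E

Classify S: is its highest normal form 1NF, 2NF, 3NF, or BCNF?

Candidate keys: {A, B}, {A, D}, {A, E}. Prime attributes: {A, B, D, E}.
B -> C breaks BCNF: {B}⁺ = {B, C, D, E}, so {B} is not a superkey.
B -> C determines the non-prime attribute {C} from a non-superkey — 3NF is violated.
{B} is a proper subset of the key {A, B}, and {B}⁺ contains the non-prime attribute {C} — a partial dependency, so 2NF is violated.

1NF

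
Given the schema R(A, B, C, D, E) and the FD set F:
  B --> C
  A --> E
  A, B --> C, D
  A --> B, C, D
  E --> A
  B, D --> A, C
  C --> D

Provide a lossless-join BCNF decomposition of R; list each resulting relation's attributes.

Candidate keys of the original relation: {A}, {B}, {E}.
In {A, B, C, D, E}, {C} is not a superkey ({C}⁺ restricted to this set is {C, D}), so split on C --> D into {C, D} and {A, B, C, E}.
{C, D} has no BCNF violation.
{A, B, C, E} has no BCNF violation.

{A, B, C, E}; {C, D}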